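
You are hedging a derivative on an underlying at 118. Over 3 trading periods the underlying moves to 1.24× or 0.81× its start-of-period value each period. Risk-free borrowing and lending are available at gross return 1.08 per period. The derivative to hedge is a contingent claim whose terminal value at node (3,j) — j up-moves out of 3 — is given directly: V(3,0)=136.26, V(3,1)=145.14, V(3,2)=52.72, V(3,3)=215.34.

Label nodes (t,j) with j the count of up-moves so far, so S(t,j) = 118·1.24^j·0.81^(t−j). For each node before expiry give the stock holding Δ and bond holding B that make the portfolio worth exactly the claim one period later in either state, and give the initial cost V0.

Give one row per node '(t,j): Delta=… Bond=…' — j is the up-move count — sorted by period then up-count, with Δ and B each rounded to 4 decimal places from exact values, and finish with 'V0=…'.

(0,0): Delta=0.3744 Bond=52.1791
(1,0): Delta=-1.2329 Bond=209.9847
(1,1): Delta=0.9966 Bond=-34.6874
(2,0): Delta=0.2667 Bond=110.6783
(2,1): Delta=-1.8135 Bond=295.5866
(2,2): Delta=2.0844 Bond=-234.8247
V0=96.3603

The replicating-portfolio and risk-neutral prices coincide; use p* = (1.08−0.81)/(1.24−0.81) = 0.6279 for the latter.
Payoff layer (t=3): V(3,0)=136.2600, V(3,1)=145.1400, V(3,2)=52.7200, V(3,3)=215.3400
  t=2,j=0: stock 77.4198 → up 96.0006 (V=145.1400), down 62.7100 (V=136.2600). Price 131.3295; hedge Δ=0.2667, bond B=110.6783.
  t=2,j=1: stock 118.5192 → up 146.9638 (V=52.7200), down 96.0006 (V=145.1400). Price 80.6563; hedge Δ=-1.8135, bond B=295.5866.
  t=2,j=2: stock 181.4368 → up 224.9816 (V=215.3400), down 146.9638 (V=52.7200). Price 143.3613; hedge Δ=2.0844, bond B=-234.8247.
  t=1,j=0: stock 95.5800 → up 118.5192 (V=80.6563), down 77.4198 (V=131.3295). Price 92.1402; hedge Δ=-1.2329, bond B=209.9847.
  t=1,j=1: stock 146.3200 → up 181.4368 (V=143.3613), down 118.5192 (V=80.6563). Price 111.1382; hedge Δ=0.9966, bond B=-34.6874.
  t=0,j=0: stock 118.0000 → up 146.3200 (V=111.1382), down 95.5800 (V=92.1402). Price 96.3603; hedge Δ=0.3744, bond B=52.1791.
Self-financing check: at every node Δ·S+B equals the discounted successor values.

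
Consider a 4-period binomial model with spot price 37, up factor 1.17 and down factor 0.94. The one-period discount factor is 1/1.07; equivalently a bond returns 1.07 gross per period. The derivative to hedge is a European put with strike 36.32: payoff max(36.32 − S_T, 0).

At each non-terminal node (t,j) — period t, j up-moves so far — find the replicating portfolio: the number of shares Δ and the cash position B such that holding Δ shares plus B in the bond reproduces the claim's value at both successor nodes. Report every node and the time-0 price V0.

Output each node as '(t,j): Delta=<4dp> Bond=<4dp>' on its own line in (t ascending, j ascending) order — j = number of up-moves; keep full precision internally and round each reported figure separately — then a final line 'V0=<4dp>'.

No-arbitrage ⇒ martingale measure with p* = (R−d)/(u−d) = 0.5652.
At expiry t=4: V(4,0)=7.4323, V(4,1)=0.3640, V(4,2)=0.0000, V(4,3)=0.0000, V(4,4)=0.0000
Node (3,0) S=30.7316: V=(p*·0.3640+(1−p*)·7.4323)/1.07=3.2123; Δ=(0.3640−7.4323)/(35.9560−28.8877)=-1.0000; B=V−Δ·S=33.9439
Node (3,1) S=38.2510: V=(p*·0.0000+(1−p*)·0.3640)/1.07=0.1479; Δ=(0.0000−0.3640)/(44.7537−35.9560)=-0.0414; B=V−Δ·S=1.7306
Node (3,2) S=47.6103: V=(p*·0.0000+(1−p*)·0.0000)/1.07=0.0000; Δ=(0.0000−0.0000)/(55.7041−44.7537)=0.0000; B=V−Δ·S=0.0000
Node (3,3) S=59.2597: V=(p*·0.0000+(1−p*)·0.0000)/1.07=0.0000; Δ=(0.0000−0.0000)/(69.3338−55.7041)=0.0000; B=V−Δ·S=0.0000
Node (2,0) S=32.6932: V=(p*·0.1479+(1−p*)·3.2123)/1.07=1.3834; Δ=(0.1479−3.2123)/(38.2510−30.7316)=-0.4075; B=V−Δ·S=14.7069
Node (2,1) S=40.6926: V=(p*·0.0000+(1−p*)·0.1479)/1.07=0.0601; Δ=(0.0000−0.1479)/(47.6103−38.2510)=-0.0158; B=V−Δ·S=0.7032
Node (2,2) S=50.6493: V=(p*·0.0000+(1−p*)·0.0000)/1.07=0.0000; Δ=(0.0000−0.0000)/(59.2597−47.6103)=0.0000; B=V−Δ·S=0.0000
Node (1,0) S=34.7800: V=(p*·0.0601+(1−p*)·1.3834)/1.07=0.5939; Δ=(0.0601−1.3834)/(40.6926−32.6932)=-0.1654; B=V−Δ·S=6.3475
Node (1,1) S=43.2900: V=(p*·0.0000+(1−p*)·0.0601)/1.07=0.0244; Δ=(0.0000−0.0601)/(50.6493−40.6926)=-0.0060; B=V−Δ·S=0.2857
Node (0,0) S=37.0000: V=(p*·0.0244+(1−p*)·0.5939)/1.07=0.2542; Δ=(0.0244−0.5939)/(43.2900−34.7800)=-0.0669; B=V−Δ·S=2.7302
Each (Δ,B) replicates both successor values, so the strategy is self-financing and V0 is arbitrage-free.

(0,0): Delta=-0.0669 Bond=2.7302
(1,0): Delta=-0.1654 Bond=6.3475
(1,1): Delta=-0.0060 Bond=0.2857
(2,0): Delta=-0.4075 Bond=14.7069
(2,1): Delta=-0.0158 Bond=0.7032
(2,2): Delta=0.0000 Bond=0.0000
(3,0): Delta=-1.0000 Bond=33.9439
(3,1): Delta=-0.0414 Bond=1.7306
(3,2): Delta=0.0000 Bond=0.0000
(3,3): Delta=0.0000 Bond=0.0000
V0=0.2542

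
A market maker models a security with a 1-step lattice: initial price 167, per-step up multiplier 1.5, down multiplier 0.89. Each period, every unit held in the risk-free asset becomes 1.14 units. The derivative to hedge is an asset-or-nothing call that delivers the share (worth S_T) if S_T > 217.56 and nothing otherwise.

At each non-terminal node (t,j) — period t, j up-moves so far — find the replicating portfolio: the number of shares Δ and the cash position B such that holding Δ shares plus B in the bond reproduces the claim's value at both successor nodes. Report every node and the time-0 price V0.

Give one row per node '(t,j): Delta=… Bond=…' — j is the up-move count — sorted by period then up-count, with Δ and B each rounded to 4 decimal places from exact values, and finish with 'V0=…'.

(0,0): Delta=2.4590 Bond=-320.5997
V0=90.0561

Risk-neutral probability p* = (R−d)/(u−d) = (1.14−0.89)/(1.5−0.89) = 0.4098.
Terminal values V(1,·): V(1,0)=0.0000, V(1,1)=250.5000
Node (0,0) S=167.0000: V=(p*·250.5000+(1−p*)·0.0000)/1.14=90.0561; Δ=(250.5000−0.0000)/(250.5000−148.6300)=2.4590; B=V−Δ·S=-320.5997
Root portfolio cost Δ·167+B reproduces V0=90.0561.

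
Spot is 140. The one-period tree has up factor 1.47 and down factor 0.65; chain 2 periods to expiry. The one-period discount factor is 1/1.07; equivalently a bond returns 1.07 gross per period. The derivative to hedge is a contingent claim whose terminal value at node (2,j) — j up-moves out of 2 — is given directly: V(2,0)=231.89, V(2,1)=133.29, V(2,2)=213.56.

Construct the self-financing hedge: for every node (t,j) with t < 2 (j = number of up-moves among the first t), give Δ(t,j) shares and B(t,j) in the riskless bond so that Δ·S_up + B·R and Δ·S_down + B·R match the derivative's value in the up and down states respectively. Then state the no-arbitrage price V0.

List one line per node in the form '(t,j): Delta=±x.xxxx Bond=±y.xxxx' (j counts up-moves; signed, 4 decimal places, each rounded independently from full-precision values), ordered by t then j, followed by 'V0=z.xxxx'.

Risk-neutral probability p* = (R−d)/(u−d) = (1.07−0.65)/(1.47−0.65) = 0.5122.
Payoff layer (t=2): V(2,0)=231.8900, V(2,1)=133.2900, V(2,2)=213.5600
Node (1,0) S=91.0000: V=(p*·133.2900+(1−p*)·231.8900)/1.07=169.5211; Δ=(133.2900−231.8900)/(133.7700−59.1500)=-1.3214; B=V−Δ·S=289.7650
Node (1,1) S=205.8000: V=(p*·213.5600+(1−p*)·133.2900)/1.07=162.9943; Δ=(213.5600−133.2900)/(302.5260−133.7700)=0.4757; B=V−Δ·S=65.1041
Node (0,0) S=140.0000: V=(p*·162.9943+(1−p*)·169.5211)/1.07=155.3066; Δ=(162.9943−169.5211)/(205.8000−91.0000)=-0.0569; B=V−Δ·S=163.2661
The time-0 hedge costs 155.3066, which is the no-arbitrage price.

(0,0): Delta=-0.0569 Bond=163.2661
(1,0): Delta=-1.3214 Bond=289.7650
(1,1): Delta=0.4757 Bond=65.1041
V0=155.3066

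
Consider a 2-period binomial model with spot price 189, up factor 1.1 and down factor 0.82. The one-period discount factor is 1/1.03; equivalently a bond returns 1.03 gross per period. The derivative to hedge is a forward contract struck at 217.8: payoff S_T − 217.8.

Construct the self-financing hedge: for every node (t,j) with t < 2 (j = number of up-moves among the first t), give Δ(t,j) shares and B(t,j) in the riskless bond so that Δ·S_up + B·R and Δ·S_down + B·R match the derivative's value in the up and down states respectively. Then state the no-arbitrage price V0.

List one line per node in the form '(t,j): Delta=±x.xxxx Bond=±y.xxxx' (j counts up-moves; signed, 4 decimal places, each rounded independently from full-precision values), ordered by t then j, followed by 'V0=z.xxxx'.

No-arbitrage ⇒ martingale measure with p* = (R−d)/(u−d) = 0.7500.
At expiry t=2: V(2,0)=-90.7164, V(2,1)=-47.3220, V(2,2)=10.8900
(1,0): S=154.9800. Δ = (V_up−V_dn)/(S_up−S_dn) = (-47.3220−-90.7164)/(170.4780−127.0836) = 1.0000. V = [p*·-47.3220 + (1−p*)·-90.7164]/1.03 = -56.4763. B = V − Δ·S = -211.4563.
(1,1): S=207.9000. Δ = (V_up−V_dn)/(S_up−S_dn) = (10.8900−-47.3220)/(228.6900−170.4780) = 1.0000. V = [p*·10.8900 + (1−p*)·-47.3220]/1.03 = -3.5563. B = V − Δ·S = -211.4563.
(0,0): S=189.0000. Δ = (V_up−V_dn)/(S_up−S_dn) = (-3.5563−-56.4763)/(207.9000−154.9800) = 1.0000. V = [p*·-3.5563 + (1−p*)·-56.4763]/1.03 = -16.2974. B = V − Δ·S = -205.2974.
Check: Δ(0,0)·S0 + B(0,0) = -16.2974 = V0.

(0,0): Delta=1.0000 Bond=-205.2974
(1,0): Delta=1.0000 Bond=-211.4563
(1,1): Delta=1.0000 Bond=-211.4563
V0=-16.2974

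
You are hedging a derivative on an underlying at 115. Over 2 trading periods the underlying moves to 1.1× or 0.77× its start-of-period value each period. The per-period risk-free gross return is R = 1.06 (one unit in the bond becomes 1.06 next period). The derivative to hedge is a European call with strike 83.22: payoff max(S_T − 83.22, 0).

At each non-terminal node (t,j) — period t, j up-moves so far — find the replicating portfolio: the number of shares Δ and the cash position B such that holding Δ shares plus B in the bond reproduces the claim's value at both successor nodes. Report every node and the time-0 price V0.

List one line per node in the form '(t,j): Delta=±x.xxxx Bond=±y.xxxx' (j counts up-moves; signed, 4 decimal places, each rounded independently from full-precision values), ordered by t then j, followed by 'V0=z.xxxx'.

Under the risk-neutral measure, an up-move has probability p* = (R−d)/(u−d) = 0.8788 and values discount at R = 1.06.
At expiry t=2: V(2,0)=0.0000, V(2,1)=14.1850, V(2,2)=55.9300
  t=1,j=0: stock 88.5500 → up 97.4050 (V=14.1850), down 68.1835 (V=0.0000). Price 11.7600; hedge Δ=0.4854, bond B=-31.2248.
  t=1,j=1: stock 126.5000 → up 139.1500 (V=55.9300), down 97.4050 (V=14.1850). Price 47.9906; hedge Δ=1.0000, bond B=-78.5094.
  t=0,j=0: stock 115.0000 → up 126.5000 (V=47.9906), down 88.5500 (V=11.7600). Price 41.1311; hedge Δ=0.9547, bond B=-68.6585.
Each (Δ,B) replicates both successor values, so the strategy is self-financing and V0 is arbitrage-free.

(0,0): Delta=0.9547 Bond=-68.6585
(1,0): Delta=0.4854 Bond=-31.2248
(1,1): Delta=1.0000 Bond=-78.5094
V0=41.1311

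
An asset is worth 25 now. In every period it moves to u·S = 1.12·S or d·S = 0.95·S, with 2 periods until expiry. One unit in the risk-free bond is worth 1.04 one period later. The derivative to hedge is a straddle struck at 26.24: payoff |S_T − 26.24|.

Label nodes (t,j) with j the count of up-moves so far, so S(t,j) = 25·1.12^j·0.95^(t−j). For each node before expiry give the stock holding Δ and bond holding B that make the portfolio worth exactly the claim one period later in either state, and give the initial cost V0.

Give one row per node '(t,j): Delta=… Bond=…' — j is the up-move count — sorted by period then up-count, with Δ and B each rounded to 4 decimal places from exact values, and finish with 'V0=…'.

No-arbitrage ⇒ martingale measure with p* = (R−d)/(u−d) = 0.5294.
At expiry t=2: V(2,0)=3.6775, V(2,1)=0.3600, V(2,2)=5.1200
(1,0): S=23.7500. Δ = (V_up−V_dn)/(S_up−S_dn) = (0.3600−3.6775)/(26.6000−22.5625) = -0.8217. V = [p*·0.3600 + (1−p*)·3.6775]/1.04 = 1.8473. B = V − Δ·S = 21.3620.
(1,1): S=28.0000. Δ = (V_up−V_dn)/(S_up−S_dn) = (5.1200−0.3600)/(31.3600−26.6000) = 1.0000. V = [p*·5.1200 + (1−p*)·0.3600]/1.04 = 2.7692. B = V − Δ·S = -25.2308.
(0,0): S=25.0000. Δ = (V_up−V_dn)/(S_up−S_dn) = (2.7692−1.8473)/(28.0000−23.7500) = 0.2169. V = [p*·2.7692 + (1−p*)·1.8473]/1.04 = 2.2456. B = V − Δ·S = -3.1777.
Each (Δ,B) replicates both successor values, so the strategy is self-financing and V0 is arbitrage-free.

(0,0): Delta=0.2169 Bond=-3.1777
(1,0): Delta=-0.8217 Bond=21.3620
(1,1): Delta=1.0000 Bond=-25.2308
V0=2.2456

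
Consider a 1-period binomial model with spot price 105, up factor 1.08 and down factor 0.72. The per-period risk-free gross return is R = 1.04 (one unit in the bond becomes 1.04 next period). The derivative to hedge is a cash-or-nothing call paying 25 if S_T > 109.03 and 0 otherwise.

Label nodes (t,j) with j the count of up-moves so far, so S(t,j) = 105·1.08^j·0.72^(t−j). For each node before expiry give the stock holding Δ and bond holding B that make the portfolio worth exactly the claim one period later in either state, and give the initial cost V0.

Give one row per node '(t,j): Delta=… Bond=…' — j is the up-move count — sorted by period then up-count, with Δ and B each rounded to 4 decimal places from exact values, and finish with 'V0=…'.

(0,0): Delta=0.6614 Bond=-48.0769
V0=21.3675

The replicating-portfolio and risk-neutral prices coincide; use p* = (1.04−0.72)/(1.08−0.72) = 0.8889 for the latter.
Payoff layer (t=1): V(1,0)=0.0000, V(1,1)=25.0000
Node (0,0) S=105.0000: V=(p*·25.0000+(1−p*)·0.0000)/1.04=21.3675; Δ=(25.0000−0.0000)/(113.4000−75.6000)=0.6614; B=V−Δ·S=-48.0769
Check: Δ(0,0)·S0 + B(0,0) = 21.3675 = V0.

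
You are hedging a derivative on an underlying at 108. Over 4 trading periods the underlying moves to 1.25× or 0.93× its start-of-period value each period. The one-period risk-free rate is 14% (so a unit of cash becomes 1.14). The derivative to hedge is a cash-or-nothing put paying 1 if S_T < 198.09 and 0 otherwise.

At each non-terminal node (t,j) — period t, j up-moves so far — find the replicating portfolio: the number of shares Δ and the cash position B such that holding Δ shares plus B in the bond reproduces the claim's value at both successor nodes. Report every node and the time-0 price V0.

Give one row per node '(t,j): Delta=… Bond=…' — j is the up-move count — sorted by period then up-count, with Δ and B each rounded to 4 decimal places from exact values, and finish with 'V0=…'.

(0,0): Delta=-0.0055 Bond=1.0784
(1,0): Delta=0.0000 Bond=0.6750
(1,1): Delta=-0.0077 Bond=1.5198
(2,0): Delta=0.0000 Bond=0.7695
(2,1): Delta=0.0000 Bond=0.7695
(2,2): Delta=-0.0107 Bond=2.2370
(3,0): Delta=0.0000 Bond=0.8772
(3,1): Delta=0.0000 Bond=0.8772
(3,2): Delta=0.0000 Bond=0.8772
(3,3): Delta=-0.0148 Bond=3.4265
V0=0.4823

The replicating-portfolio and risk-neutral prices coincide; use p* = (1.14−0.93)/(1.25−0.93) = 0.6562 for the latter.
Terminal values V(4,·): V(4,0)=1.0000, V(4,1)=1.0000, V(4,2)=1.0000, V(4,3)=1.0000, V(4,4)=0.0000
Node (3,0) S=86.8706: V=(p*·1.0000+(1−p*)·1.0000)/1.14=0.8772; Δ=(1.0000−1.0000)/(108.5882−80.7896)=0.0000; B=V−Δ·S=0.8772
Node (3,1) S=116.7615: V=(p*·1.0000+(1−p*)·1.0000)/1.14=0.8772; Δ=(1.0000−1.0000)/(145.9519−108.5882)=0.0000; B=V−Δ·S=0.8772
Node (3,2) S=156.9375: V=(p*·1.0000+(1−p*)·1.0000)/1.14=0.8772; Δ=(1.0000−1.0000)/(196.1719−145.9519)=0.0000; B=V−Δ·S=0.8772
Node (3,3) S=210.9375: V=(p*·0.0000+(1−p*)·1.0000)/1.14=0.3015; Δ=(0.0000−1.0000)/(263.6719−196.1719)=-0.0148; B=V−Δ·S=3.4265
Node (2,0) S=93.4092: V=(p*·0.8772+(1−p*)·0.8772)/1.14=0.7695; Δ=(0.8772−0.8772)/(116.7615−86.8706)=0.0000; B=V−Δ·S=0.7695
Node (2,1) S=125.5500: V=(p*·0.8772+(1−p*)·0.8772)/1.14=0.7695; Δ=(0.8772−0.8772)/(156.9375−116.7615)=0.0000; B=V−Δ·S=0.7695
Node (2,2) S=168.7500: V=(p*·0.3015+(1−p*)·0.8772)/1.14=0.4381; Δ=(0.3015−0.8772)/(210.9375−156.9375)=-0.0107; B=V−Δ·S=2.2370
Node (1,0) S=100.4400: V=(p*·0.7695+(1−p*)·0.7695)/1.14=0.6750; Δ=(0.7695−0.7695)/(125.5500−93.4092)=0.0000; B=V−Δ·S=0.6750
Node (1,1) S=135.0000: V=(p*·0.4381+(1−p*)·0.7695)/1.14=0.4842; Δ=(0.4381−0.7695)/(168.7500−125.5500)=-0.0077; B=V−Δ·S=1.5198
Node (0,0) S=108.0000: V=(p*·0.4842+(1−p*)·0.6750)/1.14=0.4823; Δ=(0.4842−0.6750)/(135.0000−100.4400)=-0.0055; B=V−Δ·S=1.0784
Self-financing check: at every node Δ·S+B equals the discounted successor values.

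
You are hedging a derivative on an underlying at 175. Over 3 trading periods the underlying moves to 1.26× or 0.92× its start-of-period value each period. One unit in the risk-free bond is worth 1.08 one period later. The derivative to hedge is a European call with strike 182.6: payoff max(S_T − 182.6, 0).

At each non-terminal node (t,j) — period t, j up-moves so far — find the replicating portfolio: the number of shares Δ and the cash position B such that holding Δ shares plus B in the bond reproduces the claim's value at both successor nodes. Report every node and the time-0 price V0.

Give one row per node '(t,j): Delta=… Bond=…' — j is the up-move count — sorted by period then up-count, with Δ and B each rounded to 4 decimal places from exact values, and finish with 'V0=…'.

(0,0): Delta=0.8129 Bond=-106.7535
(1,0): Delta=0.5851 Bond=-78.6216
(1,1): Delta=1.0000 Bond=-156.5501
(2,0): Delta=0.0800 Bond=-10.1000
(2,1): Delta=1.0000 Bond=-169.0741
(2,2): Delta=1.0000 Bond=-169.0741
V0=35.5034

Risk-neutral probability p* = (R−d)/(u−d) = (1.08−0.92)/(1.26−0.92) = 0.4706.
Terminal payoffs: V(3,0)=0.0000, V(3,1)=4.0312, V(3,2)=73.0036, V(3,3)=167.4658
(2,0): S=148.1200. Δ = (V_up−V_dn)/(S_up−S_dn) = (4.0312−0.0000)/(186.6312−136.2704) = 0.0800. V = [p*·4.0312 + (1−p*)·0.0000]/1.08 = 1.7565. B = V − Δ·S = -10.1000.
(2,1): S=202.8600. Δ = (V_up−V_dn)/(S_up−S_dn) = (73.0036−4.0312)/(255.6036−186.6312) = 1.0000. V = [p*·73.0036 + (1−p*)·4.0312]/1.08 = 33.7859. B = V − Δ·S = -169.0741.
(2,2): S=277.8300. Δ = (V_up−V_dn)/(S_up−S_dn) = (167.4658−73.0036)/(350.0658−255.6036) = 1.0000. V = [p*·167.4658 + (1−p*)·73.0036]/1.08 = 108.7559. B = V − Δ·S = -169.0741.
(1,0): S=161.0000. Δ = (V_up−V_dn)/(S_up−S_dn) = (33.7859−1.7565)/(202.8600−148.1200) = 0.5851. V = [p*·33.7859 + (1−p*)·1.7565]/1.08 = 15.5826. B = V − Δ·S = -78.6216.
(1,1): S=220.5000. Δ = (V_up−V_dn)/(S_up−S_dn) = (108.7559−33.7859)/(277.8300−202.8600) = 1.0000. V = [p*·108.7559 + (1−p*)·33.7859]/1.08 = 63.9499. B = V − Δ·S = -156.5501.
(0,0): S=175.0000. Δ = (V_up−V_dn)/(S_up−S_dn) = (63.9499−15.5826)/(220.5000−161.0000) = 0.8129. V = [p*·63.9499 + (1−p*)·15.5826]/1.08 = 35.5034. B = V − Δ·S = -106.7535.
Self-financing check: at every node Δ·S+B equals the discounted successor values.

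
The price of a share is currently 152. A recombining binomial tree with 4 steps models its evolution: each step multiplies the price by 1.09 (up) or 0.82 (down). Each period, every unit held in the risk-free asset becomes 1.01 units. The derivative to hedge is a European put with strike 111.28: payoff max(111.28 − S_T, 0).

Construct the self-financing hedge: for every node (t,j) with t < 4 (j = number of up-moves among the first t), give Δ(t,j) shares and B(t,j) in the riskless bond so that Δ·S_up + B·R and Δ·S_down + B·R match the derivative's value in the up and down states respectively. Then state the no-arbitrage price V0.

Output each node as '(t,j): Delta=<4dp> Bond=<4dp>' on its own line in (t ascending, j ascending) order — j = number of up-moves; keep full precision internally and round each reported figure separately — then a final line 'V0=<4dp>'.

(0,0): Delta=-0.1013 Bond=17.1113
(1,0): Delta=-0.3000 Bond=42.0461
(1,1): Delta=-0.0383 Bond=6.8556
(2,0): Delta=-0.7437 Bond=87.8235
(2,1): Delta=-0.1594 Bond=23.3690
(2,2): Delta=0.0000 Bond=0.0000
(3,0): Delta=-1.0000 Bond=110.1782
(3,1): Delta=-0.6626 Bond=79.6589
(3,2): Delta=0.0000 Bond=0.0000
(3,3): Delta=0.0000 Bond=0.0000
V0=1.7175

Risk-neutral probability p* = (R−d)/(u−d) = (1.01−0.82)/(1.09−0.82) = 0.7037.
Terminal values V(4,·): V(4,0)=42.5575, V(4,1)=19.9293, V(4,2)=0.0000, V(4,3)=0.0000, V(4,4)=0.0000
Node (3,0) S=83.8079: V=(p*·19.9293+(1−p*)·42.5575)/1.01=26.3703; Δ=(19.9293−42.5575)/(91.3507−68.7225)=-1.0000; B=V−Δ·S=110.1782
Node (3,1) S=111.4032: V=(p*·0.0000+(1−p*)·19.9293)/1.01=5.8465; Δ=(0.0000−19.9293)/(121.4295−91.3507)=-0.6626; B=V−Δ·S=79.6589
Node (3,2) S=148.0848: V=(p*·0.0000+(1−p*)·0.0000)/1.01=0.0000; Δ=(0.0000−0.0000)/(161.4124−121.4295)=0.0000; B=V−Δ·S=0.0000
Node (3,3) S=196.8444: V=(p*·0.0000+(1−p*)·0.0000)/1.01=0.0000; Δ=(0.0000−0.0000)/(214.5604−161.4124)=0.0000; B=V−Δ·S=0.0000
Node (2,0) S=102.2048: V=(p*·5.8465+(1−p*)·26.3703)/1.01=11.8095; Δ=(5.8465−26.3703)/(111.4032−83.8079)=-0.7437; B=V−Δ·S=87.8235
Node (2,1) S=135.8576: V=(p*·0.0000+(1−p*)·5.8465)/1.01=1.7152; Δ=(0.0000−5.8465)/(148.0848−111.4032)=-0.1594; B=V−Δ·S=23.3690
Node (2,2) S=180.5912: V=(p*·0.0000+(1−p*)·0.0000)/1.01=0.0000; Δ=(0.0000−0.0000)/(196.8444−148.0848)=0.0000; B=V−Δ·S=0.0000
Node (1,0) S=124.6400: V=(p*·1.7152+(1−p*)·11.8095)/1.01=4.6595; Δ=(1.7152−11.8095)/(135.8576−102.2048)=-0.3000; B=V−Δ·S=42.0461
Node (1,1) S=165.6800: V=(p*·0.0000+(1−p*)·1.7152)/1.01=0.5032; Δ=(0.0000−1.7152)/(180.5912−135.8576)=-0.0383; B=V−Δ·S=6.8556
Node (0,0) S=152.0000: V=(p*·0.5032+(1−p*)·4.6595)/1.01=1.7175; Δ=(0.5032−4.6595)/(165.6800−124.6400)=-0.1013; B=V−Δ·S=17.1113
Check: Δ(0,0)·S0 + B(0,0) = 1.7175 = V0.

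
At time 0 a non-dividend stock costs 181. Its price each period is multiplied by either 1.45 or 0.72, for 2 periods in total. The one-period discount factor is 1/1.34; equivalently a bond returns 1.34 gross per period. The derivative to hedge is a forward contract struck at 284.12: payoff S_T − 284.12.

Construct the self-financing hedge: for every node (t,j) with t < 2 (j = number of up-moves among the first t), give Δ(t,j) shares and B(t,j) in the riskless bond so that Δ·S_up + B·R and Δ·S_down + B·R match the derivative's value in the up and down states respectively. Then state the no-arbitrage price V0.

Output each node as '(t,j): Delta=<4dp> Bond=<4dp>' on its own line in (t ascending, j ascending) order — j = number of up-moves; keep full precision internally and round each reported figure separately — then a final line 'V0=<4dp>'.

Risk-neutral probability p* = (R−d)/(u−d) = (1.34−0.72)/(1.45−0.72) = 0.8493.
Terminal values V(2,·): V(2,0)=-190.2896, V(2,1)=-95.1560, V(2,2)=96.4325
  t=1,j=0: stock 130.3200 → up 188.9640 (V=-95.1560), down 93.8304 (V=-190.2896). Price -81.7099; hedge Δ=1.0000, bond B=-212.0299.
  t=1,j=1: stock 262.4500 → up 380.5525 (V=96.4325), down 188.9640 (V=-95.1560). Price 50.4201; hedge Δ=1.0000, bond B=-212.0299.
  t=0,j=0: stock 181.0000 → up 262.4500 (V=50.4201), down 130.3200 (V=-81.7099). Price 22.7688; hedge Δ=1.0000, bond B=-158.2312.
The time-0 hedge costs 22.7688, which is the no-arbitrage price.

(0,0): Delta=1.0000 Bond=-158.2312
(1,0): Delta=1.0000 Bond=-212.0299
(1,1): Delta=1.0000 Bond=-212.0299
V0=22.7688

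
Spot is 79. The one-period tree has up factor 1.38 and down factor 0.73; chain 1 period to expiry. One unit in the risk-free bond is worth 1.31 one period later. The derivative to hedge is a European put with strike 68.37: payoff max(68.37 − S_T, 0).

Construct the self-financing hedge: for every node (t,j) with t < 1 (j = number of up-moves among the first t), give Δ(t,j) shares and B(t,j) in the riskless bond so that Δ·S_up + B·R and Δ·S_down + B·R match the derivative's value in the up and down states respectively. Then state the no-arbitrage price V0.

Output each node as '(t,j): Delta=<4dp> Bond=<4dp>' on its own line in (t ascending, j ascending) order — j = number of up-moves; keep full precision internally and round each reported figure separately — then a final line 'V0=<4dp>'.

Since d<R<u, set p* = (R−d)/(u−d) = 0.8923; price each node as the discounted p*-expectation of its children.
At expiry t=1: V(1,0)=10.7000, V(1,1)=0.0000
(0,0): S=79.0000. Δ = (V_up−V_dn)/(S_up−S_dn) = (0.0000−10.7000)/(109.0200−57.6700) = -0.2084. V = [p*·0.0000 + (1−p*)·10.7000]/1.31 = 0.8796. B = V − Δ·S = 17.3412.
Root portfolio cost Δ·79+B reproduces V0=0.8796.

(0,0): Delta=-0.2084 Bond=17.3412
V0=0.8796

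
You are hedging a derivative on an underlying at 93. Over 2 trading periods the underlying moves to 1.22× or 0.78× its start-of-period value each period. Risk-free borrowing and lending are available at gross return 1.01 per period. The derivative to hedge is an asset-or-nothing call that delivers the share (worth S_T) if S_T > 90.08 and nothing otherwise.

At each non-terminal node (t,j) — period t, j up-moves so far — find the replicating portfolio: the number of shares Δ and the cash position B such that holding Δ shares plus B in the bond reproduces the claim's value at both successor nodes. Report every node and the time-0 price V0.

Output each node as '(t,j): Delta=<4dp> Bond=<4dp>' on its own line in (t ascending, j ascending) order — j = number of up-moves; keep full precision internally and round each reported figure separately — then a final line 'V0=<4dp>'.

No-arbitrage ⇒ martingale measure with p* = (R−d)/(u−d) = 0.5227.
Terminal payoffs: V(2,0)=0.0000, V(2,1)=0.0000, V(2,2)=138.4212
(1,0): S=72.5400. Δ = (V_up−V_dn)/(S_up−S_dn) = (0.0000−0.0000)/(88.4988−56.5812) = 0.0000. V = [p*·0.0000 + (1−p*)·0.0000]/1.01 = 0.0000. B = V − Δ·S = 0.0000.
(1,1): S=113.4600. Δ = (V_up−V_dn)/(S_up−S_dn) = (138.4212−0.0000)/(138.4212−88.4988) = 2.7727. V = [p*·138.4212 + (1−p*)·0.0000]/1.01 = 71.6401. B = V − Δ·S = -242.9535.
(0,0): S=93.0000. Δ = (V_up−V_dn)/(S_up−S_dn) = (71.6401−0.0000)/(113.4600−72.5400) = 1.7507. V = [p*·71.6401 + (1−p*)·0.0000]/1.01 = 37.0775. B = V − Δ·S = -125.7410.
Self-financing check: at every node Δ·S+B equals the discounted successor values.

(0,0): Delta=1.7507 Bond=-125.7410
(1,0): Delta=0.0000 Bond=0.0000
(1,1): Delta=2.7727 Bond=-242.9535
V0=37.0775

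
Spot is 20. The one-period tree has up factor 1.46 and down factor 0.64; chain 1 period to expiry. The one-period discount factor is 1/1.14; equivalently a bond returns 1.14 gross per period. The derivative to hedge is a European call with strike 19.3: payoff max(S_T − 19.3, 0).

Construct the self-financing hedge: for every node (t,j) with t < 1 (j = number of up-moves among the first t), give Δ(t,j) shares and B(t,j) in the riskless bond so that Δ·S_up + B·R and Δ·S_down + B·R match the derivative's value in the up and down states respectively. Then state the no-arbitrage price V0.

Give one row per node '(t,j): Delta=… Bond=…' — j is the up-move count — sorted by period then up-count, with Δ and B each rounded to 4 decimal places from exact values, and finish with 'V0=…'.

Risk-neutral probability p* = (R−d)/(u−d) = (1.14−0.64)/(1.46−0.64) = 0.6098.
Payoff layer (t=1): V(1,0)=0.0000, V(1,1)=9.9000
(0,0): S=20.0000. Δ = (V_up−V_dn)/(S_up−S_dn) = (9.9000−0.0000)/(29.2000−12.8000) = 0.6037. V = [p*·9.9000 + (1−p*)·0.0000]/1.14 = 5.2953. B = V − Δ·S = -6.7779.
Each (Δ,B) replicates both successor values, so the strategy is self-financing and V0 is arbitrage-free.

(0,0): Delta=0.6037 Bond=-6.7779
V0=5.2953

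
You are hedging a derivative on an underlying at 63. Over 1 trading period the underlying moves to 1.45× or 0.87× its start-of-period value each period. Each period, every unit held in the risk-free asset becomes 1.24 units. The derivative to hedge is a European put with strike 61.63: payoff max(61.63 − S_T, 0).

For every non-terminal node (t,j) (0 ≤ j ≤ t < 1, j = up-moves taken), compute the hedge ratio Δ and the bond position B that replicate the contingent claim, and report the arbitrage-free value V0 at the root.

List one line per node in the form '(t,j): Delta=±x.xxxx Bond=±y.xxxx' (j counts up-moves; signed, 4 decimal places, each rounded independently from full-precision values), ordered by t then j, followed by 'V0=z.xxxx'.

Since d<R<u, set p* = (R−d)/(u−d) = 0.6379; price each node as the discounted p*-expectation of its children.
Payoff layer (t=1): V(1,0)=6.8200, V(1,1)=0.0000
(0,0): S=63.0000. Δ = (V_up−V_dn)/(S_up−S_dn) = (0.0000−6.8200)/(91.3500−54.8100) = -0.1866. V = [p*·0.0000 + (1−p*)·6.8200]/1.24 = 1.9914. B = V − Δ·S = 13.7500.
The time-0 hedge costs 1.9914, which is the no-arbitrage price.

(0,0): Delta=-0.1866 Bond=13.7500
V0=1.9914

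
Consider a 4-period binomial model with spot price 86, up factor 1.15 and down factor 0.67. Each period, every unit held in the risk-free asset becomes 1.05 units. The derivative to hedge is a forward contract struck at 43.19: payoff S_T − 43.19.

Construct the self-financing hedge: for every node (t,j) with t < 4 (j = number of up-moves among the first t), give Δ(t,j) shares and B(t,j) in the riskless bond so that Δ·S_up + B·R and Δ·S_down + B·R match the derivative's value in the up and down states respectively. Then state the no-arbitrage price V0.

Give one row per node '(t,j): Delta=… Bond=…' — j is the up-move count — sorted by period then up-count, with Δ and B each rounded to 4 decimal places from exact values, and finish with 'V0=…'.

No-arbitrage ⇒ martingale measure with p* = (R−d)/(u−d) = 0.7917.
Terminal payoffs: V(4,0)=-25.8600, V(4,1)=-13.4445, V(4,2)=7.8656, V(4,3)=44.4428, V(4,4)=107.2245
Node (3,0) S=25.8656: V=(p*·-13.4445+(1−p*)·-25.8600)/1.05=-15.2677; Δ=(-13.4445−-25.8600)/(29.7455−17.3300)=1.0000; B=V−Δ·S=-41.1333
Node (3,1) S=44.3962: V=(p*·7.8656+(1−p*)·-13.4445)/1.05=3.2629; Δ=(7.8656−-13.4445)/(51.0556−29.7455)=1.0000; B=V−Δ·S=-41.1333
Node (3,2) S=76.2024: V=(p*·44.4428+(1−p*)·7.8656)/1.05=35.0691; Δ=(44.4428−7.8656)/(87.6328−51.0556)=1.0000; B=V−Δ·S=-41.1333
Node (3,3) S=130.7952: V=(p*·107.2245+(1−p*)·44.4428)/1.05=89.6619; Δ=(107.2245−44.4428)/(150.4145−87.6328)=1.0000; B=V−Δ·S=-41.1333
Node (2,0) S=38.6054: V=(p*·3.2629+(1−p*)·-15.2677)/1.05=-0.5692; Δ=(3.2629−-15.2677)/(44.3962−25.8656)=1.0000; B=V−Δ·S=-39.1746
Node (2,1) S=66.2630: V=(p*·35.0691+(1−p*)·3.2629)/1.05=27.0884; Δ=(35.0691−3.2629)/(76.2024−44.3962)=1.0000; B=V−Δ·S=-39.1746
Node (2,2) S=113.7350: V=(p*·89.6619+(1−p*)·35.0691)/1.05=74.5604; Δ=(89.6619−35.0691)/(130.7952−76.2024)=1.0000; B=V−Δ·S=-39.1746
Node (1,0) S=57.6200: V=(p*·27.0884+(1−p*)·-0.5692)/1.05=20.3109; Δ=(27.0884−-0.5692)/(66.2630−38.6054)=1.0000; B=V−Δ·S=-37.3091
Node (1,1) S=98.9000: V=(p*·74.5604+(1−p*)·27.0884)/1.05=61.5909; Δ=(74.5604−27.0884)/(113.7350−66.2630)=1.0000; B=V−Δ·S=-37.3091
Node (0,0) S=86.0000: V=(p*·61.5909+(1−p*)·20.3109)/1.05=50.4675; Δ=(61.5909−20.3109)/(98.9000−57.6200)=1.0000; B=V−Δ·S=-35.5325
Check: Δ(0,0)·S0 + B(0,0) = 50.4675 = V0.

(0,0): Delta=1.0000 Bond=-35.5325
(1,0): Delta=1.0000 Bond=-37.3091
(1,1): Delta=1.0000 Bond=-37.3091
(2,0): Delta=1.0000 Bond=-39.1746
(2,1): Delta=1.0000 Bond=-39.1746
(2,2): Delta=1.0000 Bond=-39.1746
(3,0): Delta=1.0000 Bond=-41.1333
(3,1): Delta=1.0000 Bond=-41.1333
(3,2): Delta=1.0000 Bond=-41.1333
(3,3): Delta=1.0000 Bond=-41.1333
V0=50.4675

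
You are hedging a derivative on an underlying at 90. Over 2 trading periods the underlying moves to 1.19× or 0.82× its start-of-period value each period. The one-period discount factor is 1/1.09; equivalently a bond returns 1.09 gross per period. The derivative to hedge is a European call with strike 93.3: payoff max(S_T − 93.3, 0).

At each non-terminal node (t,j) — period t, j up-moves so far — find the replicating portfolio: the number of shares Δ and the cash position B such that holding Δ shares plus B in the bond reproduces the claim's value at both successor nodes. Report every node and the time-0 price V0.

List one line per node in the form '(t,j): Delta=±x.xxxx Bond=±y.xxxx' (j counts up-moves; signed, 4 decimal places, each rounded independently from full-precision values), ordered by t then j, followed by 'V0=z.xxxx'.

(0,0): Delta=0.6865 Bond=-46.4835
(1,0): Delta=0.0000 Bond=0.0000
(1,1): Delta=0.8618 Bond=-69.4326
V0=15.3056

The replicating-portfolio and risk-neutral prices coincide; use p* = (1.09−0.82)/(1.19−0.82) = 0.7297 for the latter.
Payoff layer (t=2): V(2,0)=0.0000, V(2,1)=0.0000, V(2,2)=34.1490
(1,0): S=73.8000. Δ = (V_up−V_dn)/(S_up−S_dn) = (0.0000−0.0000)/(87.8220−60.5160) = 0.0000. V = [p*·0.0000 + (1−p*)·0.0000]/1.09 = 0.0000. B = V − Δ·S = 0.0000.
(1,1): S=107.1000. Δ = (V_up−V_dn)/(S_up−S_dn) = (34.1490−0.0000)/(127.4490−87.8220) = 0.8618. V = [p*·34.1490 + (1−p*)·0.0000]/1.09 = 22.8620. B = V − Δ·S = -69.4326.
(0,0): S=90.0000. Δ = (V_up−V_dn)/(S_up−S_dn) = (22.8620−0.0000)/(107.1000−73.8000) = 0.6865. V = [p*·22.8620 + (1−p*)·0.0000]/1.09 = 15.3056. B = V − Δ·S = -46.4835.
Check: Δ(0,0)·S0 + B(0,0) = 15.3056 = V0.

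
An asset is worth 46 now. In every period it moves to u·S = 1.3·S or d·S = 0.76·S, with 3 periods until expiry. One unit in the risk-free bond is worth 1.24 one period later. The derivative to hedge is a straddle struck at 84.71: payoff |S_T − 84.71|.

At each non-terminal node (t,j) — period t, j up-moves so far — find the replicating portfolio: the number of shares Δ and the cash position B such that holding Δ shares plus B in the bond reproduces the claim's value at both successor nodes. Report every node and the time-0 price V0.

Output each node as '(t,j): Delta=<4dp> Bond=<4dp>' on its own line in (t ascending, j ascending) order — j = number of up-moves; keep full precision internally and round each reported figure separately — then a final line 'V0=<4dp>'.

(0,0): Delta=-0.3234 Bond=25.3549
(1,0): Delta=-1.0000 Bond=55.0924
(1,1): Delta=-0.2740 Bond=28.4836
(2,0): Delta=-1.0000 Bond=68.3145
(2,1): Delta=-1.0000 Bond=68.3145
(2,2): Delta=-0.2210 Bond=31.1953
V0=10.4763

No-arbitrage ⇒ martingale measure with p* = (R−d)/(u−d) = 0.8889.
At expiry t=3: V(3,0)=64.5171, V(3,1)=50.1695, V(3,2)=25.6276, V(3,3)=16.3520
  t=2,j=0: stock 26.5696 → up 34.5405 (V=50.1695), down 20.1929 (V=64.5171). Price 41.7449; hedge Δ=-1.0000, bond B=68.3145.
  t=2,j=1: stock 45.4480 → up 59.0824 (V=25.6276), down 34.5405 (V=50.1695). Price 22.8665; hedge Δ=-1.0000, bond B=68.3145.
  t=2,j=2: stock 77.7400 → up 101.0620 (V=16.3520), down 59.0824 (V=25.6276). Price 14.0182; hedge Δ=-0.2210, bond B=31.1953.
  t=1,j=0: stock 34.9600 → up 45.4480 (V=22.8665), down 26.5696 (V=41.7449). Price 20.1324; hedge Δ=-1.0000, bond B=55.0924.
  t=1,j=1: stock 59.8000 → up 77.7400 (V=14.0182), down 45.4480 (V=22.8665). Price 12.0979; hedge Δ=-0.2740, bond B=28.4836.
  t=0,j=0: stock 46.0000 → up 59.8000 (V=12.0979), down 34.9600 (V=20.1324). Price 10.4763; hedge Δ=-0.3234, bond B=25.3549.
Each (Δ,B) replicates both successor values, so the strategy is self-financing and V0 is arbitrage-free.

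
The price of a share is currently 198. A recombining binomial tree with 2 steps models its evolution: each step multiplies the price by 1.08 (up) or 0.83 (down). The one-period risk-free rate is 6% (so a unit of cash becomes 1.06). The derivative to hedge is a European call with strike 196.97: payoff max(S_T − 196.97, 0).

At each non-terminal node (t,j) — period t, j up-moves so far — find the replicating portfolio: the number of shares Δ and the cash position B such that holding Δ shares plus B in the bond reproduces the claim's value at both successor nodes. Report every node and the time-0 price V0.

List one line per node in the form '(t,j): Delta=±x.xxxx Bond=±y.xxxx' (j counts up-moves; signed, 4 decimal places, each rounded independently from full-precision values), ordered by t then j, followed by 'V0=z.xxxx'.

(0,0): Delta=0.5958 Bond=-92.3638
(1,0): Delta=0.0000 Bond=0.0000
(1,1): Delta=0.6356 Bond=-106.4192
V0=25.5948

Under the risk-neutral measure, an up-move has probability p* = (R−d)/(u−d) = 0.9200 and values discount at R = 1.06.
Terminal payoffs: V(2,0)=0.0000, V(2,1)=0.0000, V(2,2)=33.9772
(1,0): S=164.3400. Δ = (V_up−V_dn)/(S_up−S_dn) = (0.0000−0.0000)/(177.4872−136.4022) = 0.0000. V = [p*·0.0000 + (1−p*)·0.0000]/1.06 = 0.0000. B = V − Δ·S = 0.0000.
(1,1): S=213.8400. Δ = (V_up−V_dn)/(S_up−S_dn) = (33.9772−0.0000)/(230.9472−177.4872) = 0.6356. V = [p*·33.9772 + (1−p*)·0.0000]/1.06 = 29.4896. B = V − Δ·S = -106.4192.
(0,0): S=198.0000. Δ = (V_up−V_dn)/(S_up−S_dn) = (29.4896−0.0000)/(213.8400−164.3400) = 0.5958. V = [p*·29.4896 + (1−p*)·0.0000]/1.06 = 25.5948. B = V − Δ·S = -92.3638.
Check: Δ(0,0)·S0 + B(0,0) = 25.5948 = V0.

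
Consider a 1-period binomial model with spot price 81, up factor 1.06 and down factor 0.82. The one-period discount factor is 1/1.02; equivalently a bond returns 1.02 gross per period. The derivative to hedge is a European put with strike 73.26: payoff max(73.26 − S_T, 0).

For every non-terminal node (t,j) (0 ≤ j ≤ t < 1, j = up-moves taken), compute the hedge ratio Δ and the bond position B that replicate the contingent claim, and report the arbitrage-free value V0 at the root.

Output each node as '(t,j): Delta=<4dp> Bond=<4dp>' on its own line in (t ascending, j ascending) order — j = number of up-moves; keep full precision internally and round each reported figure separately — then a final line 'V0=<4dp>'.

Risk-neutral probability p* = (R−d)/(u−d) = (1.02−0.82)/(1.06−0.82) = 0.8333.
Terminal payoffs: V(1,0)=6.8400, V(1,1)=0.0000
(0,0): S=81.0000. Δ = (V_up−V_dn)/(S_up−S_dn) = (0.0000−6.8400)/(85.8600−66.4200) = -0.3519. V = [p*·0.0000 + (1−p*)·6.8400]/1.02 = 1.1176. B = V − Δ·S = 29.6176.
Check: Δ(0,0)·S0 + B(0,0) = 1.1176 = V0.

(0,0): Delta=-0.3519 Bond=29.6176
V0=1.1176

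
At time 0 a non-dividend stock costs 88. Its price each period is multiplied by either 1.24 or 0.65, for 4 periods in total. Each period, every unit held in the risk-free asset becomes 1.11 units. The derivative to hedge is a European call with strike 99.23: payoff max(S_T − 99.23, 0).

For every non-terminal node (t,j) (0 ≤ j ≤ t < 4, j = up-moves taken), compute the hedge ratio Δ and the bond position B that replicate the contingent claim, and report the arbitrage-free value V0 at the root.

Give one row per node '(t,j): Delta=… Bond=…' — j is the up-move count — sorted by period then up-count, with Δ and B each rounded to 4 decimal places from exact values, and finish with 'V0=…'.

The replicating-portfolio and risk-neutral prices coincide; use p* = (1.11−0.65)/(1.24−0.65) = 0.7797 for the latter.
At expiry t=4: V(4,0)=0.0000, V(4,1)=0.0000, V(4,2)=0.0000, V(4,3)=9.8289, V(4,4)=108.8208
Node (3,0) S=24.1670: V=(p*·0.0000+(1−p*)·0.0000)/1.11=0.0000; Δ=(0.0000−0.0000)/(29.9671−15.7086)=0.0000; B=V−Δ·S=0.0000
Node (3,1) S=46.1032: V=(p*·0.0000+(1−p*)·0.0000)/1.11=0.0000; Δ=(0.0000−0.0000)/(57.1680−29.9671)=0.0000; B=V−Δ·S=0.0000
Node (3,2) S=87.9507: V=(p*·9.8289+(1−p*)·0.0000)/1.11=6.9038; Δ=(9.8289−0.0000)/(109.0589−57.1680)=0.1894; B=V−Δ·S=-9.7554
Node (3,3) S=167.7829: V=(p*·108.8208+(1−p*)·9.8289)/1.11=78.3865; Δ=(108.8208−9.8289)/(208.0508−109.0589)=1.0000; B=V−Δ·S=-89.3964
Node (2,0) S=37.1800: V=(p*·0.0000+(1−p*)·0.0000)/1.11=0.0000; Δ=(0.0000−0.0000)/(46.1032−24.1670)=0.0000; B=V−Δ·S=0.0000
Node (2,1) S=70.9280: V=(p*·6.9038+(1−p*)·0.0000)/1.11=4.8492; Δ=(6.9038−0.0000)/(87.9507−46.1032)=0.1650; B=V−Δ·S=-6.8521
Node (2,2) S=135.3088: V=(p*·78.3865+(1−p*)·6.9038)/1.11=56.4289; Δ=(78.3865−6.9038)/(167.7829−87.9507)=0.8954; B=V−Δ·S=-64.7283
Node (1,0) S=57.2000: V=(p*·4.8492+(1−p*)·0.0000)/1.11=3.4061; Δ=(4.8492−0.0000)/(70.9280−37.1800)=0.1437; B=V−Δ·S=-4.8129
Node (1,1) S=109.1200: V=(p*·56.4289+(1−p*)·4.8492)/1.11=40.5981; Δ=(56.4289−4.8492)/(135.3088−70.9280)=0.8012; B=V−Δ·S=-46.8251
Node (0,0) S=88.0000: V=(p*·40.5981+(1−p*)·3.4061)/1.11=29.1921; Δ=(40.5981−3.4061)/(109.1200−57.2000)=0.7163; B=V−Δ·S=-33.8452
Check: Δ(0,0)·S0 + B(0,0) = 29.1921 = V0.

(0,0): Delta=0.7163 Bond=-33.8452
(1,0): Delta=0.1437 Bond=-4.8129
(1,1): Delta=0.8012 Bond=-46.8251
(2,0): Delta=0.0000 Bond=0.0000
(2,1): Delta=0.1650 Bond=-6.8521
(2,2): Delta=0.8954 Bond=-64.7283
(3,0): Delta=0.0000 Bond=0.0000
(3,1): Delta=0.0000 Bond=0.0000
(3,2): Delta=0.1894 Bond=-9.7554
(3,3): Delta=1.0000 Bond=-89.3964
V0=29.1921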